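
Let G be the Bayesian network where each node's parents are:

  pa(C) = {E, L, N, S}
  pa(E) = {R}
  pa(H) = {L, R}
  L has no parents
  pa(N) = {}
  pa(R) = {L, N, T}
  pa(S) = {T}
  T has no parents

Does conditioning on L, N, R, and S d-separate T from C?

Enumerating the 5 paths from T to C and testing each for blocking by {L, N, R, S}:
Path 1: T → R → H ← L → C
  R is a chain here and R is conditioned on, so the path is blocked at R.
Path 2: T → R ← N → C
  N is a fork here and N is conditioned on, so the path is blocked at N.
Path 3: T → R → E → C
  R is a chain here and R is conditioned on, so the path is blocked at R.
Path 4: T → R ← L → C
  L is a fork here and L is conditioned on, so the path is blocked at L.
Path 5: T → S → C
  S is a chain here and S is conditioned on, so the path is blocked at S.
Since every path is blocked, d-separation holds.

Yes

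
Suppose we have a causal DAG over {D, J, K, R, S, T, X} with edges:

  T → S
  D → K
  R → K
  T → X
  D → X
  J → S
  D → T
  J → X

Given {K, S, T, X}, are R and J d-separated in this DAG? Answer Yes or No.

No

Enumerating the 4 paths from R to J and testing each for blocking by {K, S, T, X}:
Path 1: R → K ← D → T → X ← J
  T is a chain here and T is conditioned on, so the path is blocked at T.
Path 2: R → K ← D → T → S ← J
  T is a chain here and T is conditioned on, so the path is blocked at T.
Path 3: R → K ← D → X ← T → S ← J
  T is a fork here and T is conditioned on, so the path is blocked at T.
Path 4: R → K ← D → X ← J
  K is a collider and K is conditioned on, which opens it; D is a fork and D is not conditioned on; X is a collider and X is conditioned on, which opens it — no node blocks this path, so it is active.
Since the path R → K ← D → X ← J is active, R and J are not d-separated given {K, S, T, X}.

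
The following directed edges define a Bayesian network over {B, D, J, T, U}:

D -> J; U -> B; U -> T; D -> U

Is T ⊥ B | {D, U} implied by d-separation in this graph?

The only undirected path from T to B is:
Path 1: T ← U → B
  U is a fork here and U is conditioned on, so the path is blocked at U.
Since every path is blocked, d-separation holds.

Yes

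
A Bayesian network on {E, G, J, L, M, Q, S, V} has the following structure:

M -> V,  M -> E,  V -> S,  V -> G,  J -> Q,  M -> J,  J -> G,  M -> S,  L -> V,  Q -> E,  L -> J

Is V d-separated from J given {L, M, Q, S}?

There are 6 undirected paths between V and J; checking each against the conditioning set {L, M, Q, S}:
Path 1: V ← L → J
  L is a fork here and L is conditioned on, so the path is blocked at L.
Path 2: V → G ← J
  G is a collider here and neither G nor any of its descendants is conditioned on, so the collider stays closed — the path is blocked at G.
Path 3: V ← M → J
  M is a fork here and M is conditioned on, so the path is blocked at M.
Path 4: V ← M → E ← Q ← J
  M is a fork here and M is conditioned on, so the path is blocked at M.
Path 5: V → S ← M → J
  M is a fork here and M is conditioned on, so the path is blocked at M.
Path 6: V → S ← M → E ← Q ← J
  M is a fork here and M is conditioned on, so the path is blocked at M.
Since every path is blocked, d-separation holds.

Yes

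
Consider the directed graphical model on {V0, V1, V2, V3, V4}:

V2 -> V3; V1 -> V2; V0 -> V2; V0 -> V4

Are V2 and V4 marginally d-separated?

Only one path connects V2 and V4:
Path 1: V2 ← V0 → V4
  V0 is a fork and V0 is not conditioned on — no node blocks this path, so it is active.
Since the path V2 ← V0 → V4 is active, V2 and V4 are not d-separated given ∅.

No — V2 and V4 are not d-separated given ∅.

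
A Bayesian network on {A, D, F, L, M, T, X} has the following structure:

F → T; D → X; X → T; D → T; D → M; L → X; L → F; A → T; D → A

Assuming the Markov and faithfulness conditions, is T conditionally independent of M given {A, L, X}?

No

Enumerating the 4 paths from T to M and testing each for blocking by {A, L, X}:
Path 1: T ← F ← L → X ← D → M
  L is a fork here and L is conditioned on, so the path is blocked at L.
Path 2: T ← A ← D → M
  A is a chain here and A is conditioned on, so the path is blocked at A.
Path 3: T ← X ← D → M
  X is a chain here and X is conditioned on, so the path is blocked at X.
Path 4: T ← D → M
  D is a fork and D is not conditioned on — no node blocks this path, so it is active.
At least one path is unblocked, so d-separation fails.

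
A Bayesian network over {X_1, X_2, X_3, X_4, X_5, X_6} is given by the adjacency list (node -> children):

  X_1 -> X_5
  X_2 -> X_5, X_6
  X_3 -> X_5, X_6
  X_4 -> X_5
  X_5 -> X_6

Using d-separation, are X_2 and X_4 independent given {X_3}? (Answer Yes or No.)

Yes

There are 3 undirected paths between X_2 and X_4; checking each against the conditioning set {X_3}:
  1. X_2 → X_5 ← X_4 — X_5:collider[blocks] ⇒ blocked
  2. X_2 → X_6 ← X_5 ← X_4 — X_6:collider[blocks]; X_5:chain[open] ⇒ blocked
  3. X_2 → X_6 ← X_3 → X_5 ← X_4 — X_6:collider[blocks]; X_3:fork[blocks]; X_5:collider[blocks] ⇒ blocked
All paths are blocked; X_2 ⊥ X_4 | {X_3} holds.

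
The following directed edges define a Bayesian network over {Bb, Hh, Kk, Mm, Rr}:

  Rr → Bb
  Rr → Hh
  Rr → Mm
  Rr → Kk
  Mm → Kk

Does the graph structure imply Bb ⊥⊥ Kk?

There are 2 undirected paths between Bb and Kk; checking each against the conditioning set ∅:
Path 1: Bb ← Rr → Mm → Kk
  Rr is a fork and Rr is not conditioned on; Mm is a chain and Mm is not conditioned on — no node blocks this path, so it is active.
Path 2: Bb ← Rr → Kk
  Rr is a fork and Rr is not conditioned on — no node blocks this path, so it is active.
Because an active path exists, Bb and Kk are not d-separated.

No — Bb and Kk are not d-separated given ∅.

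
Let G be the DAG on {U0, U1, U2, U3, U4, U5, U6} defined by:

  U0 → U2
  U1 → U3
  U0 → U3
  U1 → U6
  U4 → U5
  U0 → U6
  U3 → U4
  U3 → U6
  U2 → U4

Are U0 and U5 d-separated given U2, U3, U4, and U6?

We examine all 4 paths between U0 and U5:
  1. U0 → U2 → U4 → U5 — U2:chain[blocks]; U4:chain[blocks] ⇒ blocked
  2. U0 → U3 → U4 → U5 — U3:chain[blocks]; U4:chain[blocks] ⇒ blocked
  3. U0 → U6 ← U3 → U4 → U5 — U6:collider[open]; U3:fork[blocks]; U4:chain[blocks] ⇒ blocked
  4. U0 → U6 ← U1 → U3 → U4 → U5 — U6:collider[open]; U1:fork[open]; U3:chain[blocks]; U4:chain[blocks] ⇒ blocked
All paths are blocked; U0 ⊥ U5 | {U2, U3, U4, U6} holds.

Yes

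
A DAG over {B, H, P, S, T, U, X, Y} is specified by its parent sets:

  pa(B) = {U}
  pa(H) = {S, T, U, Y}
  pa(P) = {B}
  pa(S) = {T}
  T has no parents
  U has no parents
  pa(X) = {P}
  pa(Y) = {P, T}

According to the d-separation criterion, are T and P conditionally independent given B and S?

Yes

We examine all 6 paths between T and P:
Path 1: T → H ← Y ← P
  H is a collider here and neither H nor any of its descendants is conditioned on, so the collider stays closed — the path is blocked at H.
Path 2: T → H ← U → B → P
  H is a collider here and neither H nor any of its descendants is conditioned on, so the collider stays closed — the path is blocked at H.
Path 3: T → Y → H ← U → B → P
  H is a collider here and neither H nor any of its descendants is conditioned on, so the collider stays closed — the path is blocked at H.
Path 4: T → Y ← P
  Y is a collider here and neither Y nor any of its descendants is conditioned on, so the collider stays closed — the path is blocked at Y.
Path 5: T → S → H ← Y ← P
  S is a chain here and S is conditioned on, so the path is blocked at S.
Path 6: T → S → H ← U → B → P
  S is a chain here and S is conditioned on, so the path is blocked at S.
Since every path is blocked, d-separation holds.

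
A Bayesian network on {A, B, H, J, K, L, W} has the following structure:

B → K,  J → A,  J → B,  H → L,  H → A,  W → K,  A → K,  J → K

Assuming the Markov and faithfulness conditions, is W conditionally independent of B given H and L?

Yes

Enumerating the 3 paths from W to B and testing each for blocking by {H, L}:
Path 1: W → K ← B
  K is a collider here and neither K nor any of its descendants is conditioned on, so the collider stays closed — the path is blocked at K.
Path 2: W → K ← A ← J → B
  K is a collider here and neither K nor any of its descendants is conditioned on, so the collider stays closed — the path is blocked at K.
Path 3: W → K ← J → B
  K is a collider here and neither K nor any of its descendants is conditioned on, so the collider stays closed — the path is blocked at K.
All paths are blocked; W ⊥ B | {H, L} holds.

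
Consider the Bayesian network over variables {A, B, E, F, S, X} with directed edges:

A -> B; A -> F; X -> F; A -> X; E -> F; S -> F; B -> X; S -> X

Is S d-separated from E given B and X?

Yes — S and E are d-separated given {B, X}.

4 paths connect S and E; each must be blocked for d-separation to hold:
  1. S → F ← E — F:collider[blocks] ⇒ blocked
  2. S → X → F ← E — X:chain[blocks]; F:collider[blocks] ⇒ blocked
  3. S → X ← B ← A → F ← E — X:collider[open]; B:chain[blocks]; A:fork[open]; F:collider[blocks] ⇒ blocked
  4. S → X ← A → F ← E — X:collider[open]; A:fork[open]; F:collider[blocks] ⇒ blocked
Every path is blocked, so S and E are d-separated given {B, X}.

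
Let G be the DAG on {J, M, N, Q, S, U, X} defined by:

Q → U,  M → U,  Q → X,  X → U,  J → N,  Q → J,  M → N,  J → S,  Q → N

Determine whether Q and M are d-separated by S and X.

We examine all 4 paths between Q and M:
  1. Q → X → U ← M — X:chain[blocks]; U:collider[blocks] ⇒ blocked
  2. Q → N ← M — N:collider[blocks] ⇒ blocked
  3. Q → J → N ← M — J:chain[open]; N:collider[blocks] ⇒ blocked
  4. Q → U ← M — U:collider[blocks] ⇒ blocked
All paths are blocked; Q ⊥ M | {S, X} holds.

Yes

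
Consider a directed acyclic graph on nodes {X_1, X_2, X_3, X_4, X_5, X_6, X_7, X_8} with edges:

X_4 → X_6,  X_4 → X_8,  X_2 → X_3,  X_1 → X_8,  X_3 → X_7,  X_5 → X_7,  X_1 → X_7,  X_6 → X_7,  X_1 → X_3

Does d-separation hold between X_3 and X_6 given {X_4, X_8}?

Yes

We examine all 4 paths between X_3 and X_6:
Path 1: X_3 ← X_1 → X_8 ← X_4 → X_6
  X_4 is a fork here and X_4 is conditioned on, so the path is blocked at X_4.
Path 2: X_3 ← X_1 → X_7 ← X_6
  X_7 is a collider here and neither X_7 nor any of its descendants is conditioned on, so the collider stays closed — the path is blocked at X_7.
Path 3: X_3 → X_7 ← X_6
  X_7 is a collider here and neither X_7 nor any of its descendants is conditioned on, so the collider stays closed — the path is blocked at X_7.
Path 4: X_3 → X_7 ← X_1 → X_8 ← X_4 → X_6
  X_7 is a collider here and neither X_7 nor any of its descendants is conditioned on, so the collider stays closed — the path is blocked at X_7.
All paths are blocked; X_3 ⊥ X_6 | {X_4, X_8} holds.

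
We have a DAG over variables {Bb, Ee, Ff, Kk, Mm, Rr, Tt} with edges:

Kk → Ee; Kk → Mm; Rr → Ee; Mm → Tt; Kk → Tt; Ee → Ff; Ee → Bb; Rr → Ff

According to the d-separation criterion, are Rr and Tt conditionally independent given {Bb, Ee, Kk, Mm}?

There are 4 undirected paths between Rr and Tt; checking each against the conditioning set {Bb, Ee, Kk, Mm}:
Path 1: Rr → Ff ← Ee ← Kk → Tt
  Ff is a collider here and neither Ff nor any of its descendants is conditioned on, so the collider stays closed — the path is blocked at Ff.
Path 2: Rr → Ff ← Ee ← Kk → Mm → Tt
  Ff is a collider here and neither Ff nor any of its descendants is conditioned on, so the collider stays closed — the path is blocked at Ff.
Path 3: Rr → Ee ← Kk → Tt
  Kk is a fork here and Kk is conditioned on, so the path is blocked at Kk.
Path 4: Rr → Ee ← Kk → Mm → Tt
  Kk is a fork here and Kk is conditioned on, so the path is blocked at Kk.
Every path is blocked, so Rr and Tt are d-separated given {Bb, Ee, Kk, Mm}.

Yes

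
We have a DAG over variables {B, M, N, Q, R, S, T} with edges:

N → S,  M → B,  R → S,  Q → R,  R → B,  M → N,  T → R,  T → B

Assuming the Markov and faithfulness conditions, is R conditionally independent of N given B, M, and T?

Yes

Enumerating the 3 paths from R to N and testing each for blocking by {B, M, T}:
Path 1: R → S ← N
  S is a collider here and neither S nor any of its descendants is conditioned on, so the collider stays closed — the path is blocked at S.
Path 2: R ← T → B ← M → N
  T is a fork here and T is conditioned on, so the path is blocked at T.
Path 3: R → B ← M → N
  M is a fork here and M is conditioned on, so the path is blocked at M.
Every path is blocked, so R and N are d-separated given {B, M, T}.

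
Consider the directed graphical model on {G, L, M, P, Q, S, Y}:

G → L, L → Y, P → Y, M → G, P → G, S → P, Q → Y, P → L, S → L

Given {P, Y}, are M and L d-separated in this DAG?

We examine all 4 paths between M and L:
  1. M → G ← P ← S → L — G:collider[open]; P:chain[blocks]; S:fork[open] ⇒ blocked
  2. M → G ← P → L — G:collider[open]; P:fork[blocks] ⇒ blocked
  3. M → G ← P → Y ← L — G:collider[open]; P:fork[blocks]; Y:collider[open] ⇒ blocked
  4. M → G → L — G:chain[open] ⇒ active
Since the path M → G → L is active, M and L are not d-separated given {P, Y}.

No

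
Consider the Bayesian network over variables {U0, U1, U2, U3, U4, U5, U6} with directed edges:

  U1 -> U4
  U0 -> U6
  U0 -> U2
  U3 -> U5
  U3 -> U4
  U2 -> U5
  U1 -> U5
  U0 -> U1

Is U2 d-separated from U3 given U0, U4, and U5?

Enumerating the 4 paths from U2 to U3 and testing each for blocking by {U0, U4, U5}:
Path 1: U2 ← U0 → U1 → U5 ← U3
  U0 is a fork here and U0 is conditioned on, so the path is blocked at U0.
Path 2: U2 ← U0 → U1 → U4 ← U3
  U0 is a fork here and U0 is conditioned on, so the path is blocked at U0.
Path 3: U2 → U5 ← U1 → U4 ← U3
  U5 is a collider and U5 is conditioned on, which opens it; U1 is a fork and U1 is not conditioned on; U4 is a collider and U4 is conditioned on, which opens it — no node blocks this path, so it is active.
Path 4: U2 → U5 ← U3
  U5 is a collider and U5 is conditioned on, which opens it — no node blocks this path, so it is active.
At least one path is unblocked, so d-separation fails.

No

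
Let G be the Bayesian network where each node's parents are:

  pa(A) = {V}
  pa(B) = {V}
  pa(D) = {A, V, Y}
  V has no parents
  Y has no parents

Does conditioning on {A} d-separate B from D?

No

2 paths connect B and D; each must be blocked for d-separation to hold:
  1. B ← V → D — V:fork[open] ⇒ active
  2. B ← V → A → D — V:fork[open]; A:chain[blocks] ⇒ blocked
Because an active path exists, B and D are not d-separated.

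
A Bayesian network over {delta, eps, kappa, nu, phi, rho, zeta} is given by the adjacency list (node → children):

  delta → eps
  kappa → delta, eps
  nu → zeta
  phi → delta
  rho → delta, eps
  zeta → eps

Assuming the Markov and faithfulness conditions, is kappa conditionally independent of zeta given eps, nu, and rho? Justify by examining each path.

No — kappa and zeta are not d-separated given {eps, nu, rho}.

We examine all 3 paths between kappa and zeta:
Path 1: kappa → delta ← rho → eps ← zeta
  rho is a fork here and rho is conditioned on, so the path is blocked at rho.
Path 2: kappa → delta → eps ← zeta
  delta is a chain and delta is not conditioned on; eps is a collider and eps is conditioned on, which opens it — no node blocks this path, so it is active.
Path 3: kappa → eps ← zeta
  eps is a collider and eps is conditioned on, which opens it — no node blocks this path, so it is active.
Because an active path exists, kappa and zeta are not d-separated.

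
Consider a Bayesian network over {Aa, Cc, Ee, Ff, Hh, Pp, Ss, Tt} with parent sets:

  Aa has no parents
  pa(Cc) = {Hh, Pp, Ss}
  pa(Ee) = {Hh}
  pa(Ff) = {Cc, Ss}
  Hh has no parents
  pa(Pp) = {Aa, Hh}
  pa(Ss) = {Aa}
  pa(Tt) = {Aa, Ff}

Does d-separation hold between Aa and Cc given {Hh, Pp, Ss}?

6 paths connect Aa and Cc; each must be blocked for d-separation to hold:
Path 1: Aa → Tt ← Ff ← Cc
  Tt is a collider here and neither Tt nor any of its descendants is conditioned on, so the collider stays closed — the path is blocked at Tt.
Path 2: Aa → Tt ← Ff ← Ss → Cc
  Tt is a collider here and neither Tt nor any of its descendants is conditioned on, so the collider stays closed — the path is blocked at Tt.
Path 3: Aa → Ss → Cc
  Ss is a chain here and Ss is conditioned on, so the path is blocked at Ss.
Path 4: Aa → Ss → Ff ← Cc
  Ss is a chain here and Ss is conditioned on, so the path is blocked at Ss.
Path 5: Aa → Pp ← Hh → Cc
  Hh is a fork here and Hh is conditioned on, so the path is blocked at Hh.
Path 6: Aa → Pp → Cc
  Pp is a chain here and Pp is conditioned on, so the path is blocked at Pp.
All paths are blocked; Aa ⊥ Cc | {Hh, Pp, Ss} holds.

Yes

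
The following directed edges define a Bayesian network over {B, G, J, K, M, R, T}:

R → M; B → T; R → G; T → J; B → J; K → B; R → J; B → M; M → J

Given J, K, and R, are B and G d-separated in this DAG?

Yes — B and G are d-separated given {J, K, R}.

We examine all 6 paths between B and G:
Path 1: B → T → J ← M ← R → G
  R is a fork here and R is conditioned on, so the path is blocked at R.
Path 2: B → T → J ← R → G
  R is a fork here and R is conditioned on, so the path is blocked at R.
Path 3: B → M → J ← R → G
  R is a fork here and R is conditioned on, so the path is blocked at R.
Path 4: B → M ← R → G
  R is a fork here and R is conditioned on, so the path is blocked at R.
Path 5: B → J ← M ← R → G
  R is a fork here and R is conditioned on, so the path is blocked at R.
Path 6: B → J ← R → G
  R is a fork here and R is conditioned on, so the path is blocked at R.
Since every path is blocked, d-separation holds.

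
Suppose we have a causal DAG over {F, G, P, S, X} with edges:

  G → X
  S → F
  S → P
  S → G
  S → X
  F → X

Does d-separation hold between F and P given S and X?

There are 3 undirected paths between F and P; checking each against the conditioning set {S, X}:
  1. F ← S → P — S:fork[blocks] ⇒ blocked
  2. F → X ← S → P — X:collider[open]; S:fork[blocks] ⇒ blocked
  3. F → X ← G ← S → P — X:collider[open]; G:chain[open]; S:fork[blocks] ⇒ blocked
Since every path is blocked, d-separation holds.

Yes — F and P are d-separated given {S, X}.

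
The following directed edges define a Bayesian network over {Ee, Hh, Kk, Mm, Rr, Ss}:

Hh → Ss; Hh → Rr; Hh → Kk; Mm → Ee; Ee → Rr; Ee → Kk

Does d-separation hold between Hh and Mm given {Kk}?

There are 2 undirected paths between Hh and Mm; checking each against the conditioning set {Kk}:
  1. Hh → Kk ← Ee ← Mm — Kk:collider[open]; Ee:chain[open] ⇒ active
  2. Hh → Rr ← Ee ← Mm — Rr:collider[blocks]; Ee:chain[open] ⇒ blocked
Because an active path exists, Hh and Mm are not d-separated.

No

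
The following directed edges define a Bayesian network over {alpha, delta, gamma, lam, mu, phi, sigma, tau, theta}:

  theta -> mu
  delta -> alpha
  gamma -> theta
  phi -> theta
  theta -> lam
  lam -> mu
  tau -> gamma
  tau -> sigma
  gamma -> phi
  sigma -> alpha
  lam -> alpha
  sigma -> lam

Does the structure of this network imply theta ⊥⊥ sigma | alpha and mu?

Enumerating the 6 paths from theta to sigma and testing each for blocking by {alpha, mu}:
Path 1: theta → lam → alpha ← sigma
  lam is a chain and lam is not conditioned on; alpha is a collider and alpha is conditioned on, which opens it — no node blocks this path, so it is active.
Path 2: theta → lam ← sigma
  lam is a collider and its descendant alpha is conditioned on, which opens it — no node blocks this path, so it is active.
Path 3: theta ← phi ← gamma ← tau → sigma
  phi is a chain and phi is not conditioned on; gamma is a chain and gamma is not conditioned on; tau is a fork and tau is not conditioned on — no node blocks this path, so it is active.
Path 4: theta → mu ← lam → alpha ← sigma
  mu is a collider and mu is conditioned on, which opens it; lam is a fork and lam is not conditioned on; alpha is a collider and alpha is conditioned on, which opens it — no node blocks this path, so it is active.
Path 5: theta → mu ← lam ← sigma
  mu is a collider and mu is conditioned on, which opens it; lam is a chain and lam is not conditioned on — no node blocks this path, so it is active.
Path 6: theta ← gamma ← tau → sigma
  gamma is a chain and gamma is not conditioned on; tau is a fork and tau is not conditioned on — no node blocks this path, so it is active.
At least one path is unblocked, so d-separation fails.

No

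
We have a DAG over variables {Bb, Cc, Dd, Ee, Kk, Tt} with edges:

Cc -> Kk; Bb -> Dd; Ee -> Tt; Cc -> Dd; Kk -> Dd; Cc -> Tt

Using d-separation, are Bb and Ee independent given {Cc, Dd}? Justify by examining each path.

Enumerating the 2 paths from Bb to Ee and testing each for blocking by {Cc, Dd}:
Path 1: Bb → Dd ← Cc → Tt ← Ee
  Cc is a fork here and Cc is conditioned on, so the path is blocked at Cc.
Path 2: Bb → Dd ← Kk ← Cc → Tt ← Ee
  Cc is a fork here and Cc is conditioned on, so the path is blocked at Cc.
Since every path is blocked, d-separation holds.

Yes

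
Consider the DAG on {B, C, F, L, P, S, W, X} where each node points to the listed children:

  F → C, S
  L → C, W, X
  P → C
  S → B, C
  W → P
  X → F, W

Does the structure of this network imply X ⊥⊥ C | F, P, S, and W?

No

6 paths connect X and C; each must be blocked for d-separation to hold:
Path 1: X → W ← L → C
  W is a collider and W is conditioned on, which opens it; L is a fork and L is not conditioned on — no node blocks this path, so it is active.
Path 2: X → W → P → C
  W is a chain here and W is conditioned on, so the path is blocked at W.
Path 3: X → F → C
  F is a chain here and F is conditioned on, so the path is blocked at F.
Path 4: X → F → S → C
  F is a chain here and F is conditioned on, so the path is blocked at F.
Path 5: X ← L → W → P → C
  W is a chain here and W is conditioned on, so the path is blocked at W.
Path 6: X ← L → C
  L is a fork and L is not conditioned on — no node blocks this path, so it is active.
Since the path X → W ← L → C is active, X and C are not d-separated given {F, P, S, W}.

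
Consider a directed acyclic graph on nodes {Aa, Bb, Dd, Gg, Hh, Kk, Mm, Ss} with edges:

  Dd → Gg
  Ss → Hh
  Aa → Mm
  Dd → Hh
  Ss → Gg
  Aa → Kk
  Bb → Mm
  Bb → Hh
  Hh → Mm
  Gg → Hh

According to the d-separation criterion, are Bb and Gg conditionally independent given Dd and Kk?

Yes — Bb and Gg are d-separated given {Dd, Kk}.

Enumerating the 6 paths from Bb to Gg and testing each for blocking by {Dd, Kk}:
Path 1: Bb → Mm ← Hh ← Dd → Gg
  Mm is a collider here and neither Mm nor any of its descendants is conditioned on, so the collider stays closed — the path is blocked at Mm.
Path 2: Bb → Mm ← Hh ← Gg
  Mm is a collider here and neither Mm nor any of its descendants is conditioned on, so the collider stays closed — the path is blocked at Mm.
Path 3: Bb → Mm ← Hh ← Ss → Gg
  Mm is a collider here and neither Mm nor any of its descendants is conditioned on, so the collider stays closed — the path is blocked at Mm.
Path 4: Bb → Hh ← Dd → Gg
  Hh is a collider here and neither Hh nor any of its descendants is conditioned on, so the collider stays closed — the path is blocked at Hh.
Path 5: Bb → Hh ← Gg
  Hh is a collider here and neither Hh nor any of its descendants is conditioned on, so the collider stays closed — the path is blocked at Hh.
Path 6: Bb → Hh ← Ss → Gg
  Hh is a collider here and neither Hh nor any of its descendants is conditioned on, so the collider stays closed — the path is blocked at Hh.
Since every path is blocked, d-separation holds.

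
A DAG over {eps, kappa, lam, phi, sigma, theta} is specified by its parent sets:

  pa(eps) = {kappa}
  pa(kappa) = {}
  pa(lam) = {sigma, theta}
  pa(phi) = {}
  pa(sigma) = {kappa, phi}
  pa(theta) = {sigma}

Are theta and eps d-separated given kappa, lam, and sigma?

There are 2 undirected paths between theta and eps; checking each against the conditioning set {kappa, lam, sigma}:
Path 1: theta → lam ← sigma ← kappa → eps
  sigma is a chain here and sigma is conditioned on, so the path is blocked at sigma.
Path 2: theta ← sigma ← kappa → eps
  sigma is a chain here and sigma is conditioned on, so the path is blocked at sigma.
Since every path is blocked, d-separation holds.

Yes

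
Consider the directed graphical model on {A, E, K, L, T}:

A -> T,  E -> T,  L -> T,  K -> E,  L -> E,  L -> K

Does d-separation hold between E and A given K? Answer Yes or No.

3 paths connect E and A; each must be blocked for d-separation to hold:
Path 1: E ← K ← L → T ← A
  K is a chain here and K is conditioned on, so the path is blocked at K.
Path 2: E → T ← A
  T is a collider here and neither T nor any of its descendants is conditioned on, so the collider stays closed — the path is blocked at T.
Path 3: E ← L → T ← A
  T is a collider here and neither T nor any of its descendants is conditioned on, so the collider stays closed — the path is blocked at T.
All paths are blocked; E ⊥ A | {K} holds.

Yes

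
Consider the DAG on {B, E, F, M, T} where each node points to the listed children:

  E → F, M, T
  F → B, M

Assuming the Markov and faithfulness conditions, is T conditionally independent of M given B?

No

2 paths connect T and M; each must be blocked for d-separation to hold:
Path 1: T ← E → M
  E is a fork and E is not conditioned on — no node blocks this path, so it is active.
Path 2: T ← E → F → M
  E is a fork and E is not conditioned on; F is a chain and F is not conditioned on — no node blocks this path, so it is active.
Because an active path exists, T and M are not d-separated.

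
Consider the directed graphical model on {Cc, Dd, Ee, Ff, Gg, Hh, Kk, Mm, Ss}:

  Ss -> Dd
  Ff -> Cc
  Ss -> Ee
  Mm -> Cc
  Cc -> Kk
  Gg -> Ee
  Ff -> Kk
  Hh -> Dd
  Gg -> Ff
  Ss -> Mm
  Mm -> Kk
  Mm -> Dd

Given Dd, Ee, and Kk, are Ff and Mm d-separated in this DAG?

We examine all 6 paths between Ff and Mm:
Path 1: Ff → Kk ← Mm
  Kk is a collider and Kk is conditioned on, which opens it — no node blocks this path, so it is active.
Path 2: Ff → Kk ← Cc ← Mm
  Kk is a collider and Kk is conditioned on, which opens it; Cc is a chain and Cc is not conditioned on — no node blocks this path, so it is active.
Path 3: Ff → Cc ← Mm
  Cc is a collider and its descendant Kk is conditioned on, which opens it — no node blocks this path, so it is active.
Path 4: Ff → Cc → Kk ← Mm
  Cc is a chain and Cc is not conditioned on; Kk is a collider and Kk is conditioned on, which opens it — no node blocks this path, so it is active.
Path 5: Ff ← Gg → Ee ← Ss → Dd ← Mm
  Gg is a fork and Gg is not conditioned on; Ee is a collider and Ee is conditioned on, which opens it; Ss is a fork and Ss is not conditioned on; Dd is a collider and Dd is conditioned on, which opens it — no node blocks this path, so it is active.
Path 6: Ff ← Gg → Ee ← Ss → Mm
  Gg is a fork and Gg is not conditioned on; Ee is a collider and Ee is conditioned on, which opens it; Ss is a fork and Ss is not conditioned on — no node blocks this path, so it is active.
Because an active path exists, Ff and Mm are not d-separated.

No — Ff and Mm are not d-separated given {Dd, Ee, Kk}.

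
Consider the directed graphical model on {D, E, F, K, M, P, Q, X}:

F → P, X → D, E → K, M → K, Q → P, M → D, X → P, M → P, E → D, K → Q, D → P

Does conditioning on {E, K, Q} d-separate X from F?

There are 6 undirected paths between X and F; checking each against the conditioning set {E, K, Q}:
  1. X → P ← F — P:collider[blocks] ⇒ blocked
  2. X → D ← E → K ← M → P ← F — D:collider[blocks]; E:fork[blocks]; K:collider[open]; M:fork[open]; P:collider[blocks] ⇒ blocked
  3. X → D ← E → K → Q → P ← F — D:collider[blocks]; E:fork[blocks]; K:chain[blocks]; Q:chain[blocks]; P:collider[blocks] ⇒ blocked
  4. X → D → P ← F — D:chain[open]; P:collider[blocks] ⇒ blocked
  5. X → D ← M → P ← F — D:collider[blocks]; M:fork[open]; P:collider[blocks] ⇒ blocked
  6. X → D ← M → K → Q → P ← F — D:collider[blocks]; M:fork[open]; K:chain[blocks]; Q:chain[blocks]; P:collider[blocks] ⇒ blocked
Since every path is blocked, d-separation holds.

Yes — X and F are d-separated given {E, K, Q}.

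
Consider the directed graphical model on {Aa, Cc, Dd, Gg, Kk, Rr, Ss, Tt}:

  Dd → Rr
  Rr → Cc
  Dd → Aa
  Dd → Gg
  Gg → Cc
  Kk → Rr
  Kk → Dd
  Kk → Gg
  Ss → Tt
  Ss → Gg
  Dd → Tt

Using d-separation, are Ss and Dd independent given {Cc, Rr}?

No

There are 6 undirected paths between Ss and Dd; checking each against the conditioning set {Cc, Rr}:
Path 1: Ss → Gg ← Dd
  Gg is a collider and its descendant Cc is conditioned on, which opens it — no node blocks this path, so it is active.
Path 2: Ss → Gg ← Kk → Rr ← Dd
  Gg is a collider and its descendant Cc is conditioned on, which opens it; Kk is a fork and Kk is not conditioned on; Rr is a collider and Rr is conditioned on, which opens it — no node blocks this path, so it is active.
Path 3: Ss → Gg ← Kk → Dd
  Gg is a collider and its descendant Cc is conditioned on, which opens it; Kk is a fork and Kk is not conditioned on — no node blocks this path, so it is active.
Path 4: Ss → Gg → Cc ← Rr ← Dd
  Rr is a chain here and Rr is conditioned on, so the path is blocked at Rr.
Path 5: Ss → Gg → Cc ← Rr ← Kk → Dd
  Rr is a chain here and Rr is conditioned on, so the path is blocked at Rr.
Path 6: Ss → Tt ← Dd
  Tt is a collider here and neither Tt nor any of its descendants is conditioned on, so the collider stays closed — the path is blocked at Tt.
Since the path Ss → Gg ← Dd is active, Ss and Dd are not d-separated given {Cc, Rr}.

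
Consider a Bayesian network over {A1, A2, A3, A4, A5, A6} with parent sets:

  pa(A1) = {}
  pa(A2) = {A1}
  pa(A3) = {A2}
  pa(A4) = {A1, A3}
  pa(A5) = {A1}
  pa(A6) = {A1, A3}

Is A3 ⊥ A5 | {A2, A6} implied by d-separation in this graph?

No — A3 and A5 are not d-separated given {A2, A6}.

There are 3 undirected paths between A3 and A5; checking each against the conditioning set {A2, A6}:
  1. A3 → A6 ← A1 → A5 — A6:collider[open]; A1:fork[open] ⇒ active
  2. A3 → A4 ← A1 → A5 — A4:collider[blocks]; A1:fork[open] ⇒ blocked
  3. A3 ← A2 ← A1 → A5 — A2:chain[blocks]; A1:fork[open] ⇒ blocked
At least one path is unblocked, so d-separation fails.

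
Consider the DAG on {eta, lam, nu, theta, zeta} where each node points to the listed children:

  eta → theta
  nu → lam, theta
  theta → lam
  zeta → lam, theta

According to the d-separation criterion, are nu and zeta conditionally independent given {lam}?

No

4 paths connect nu and zeta; each must be blocked for d-separation to hold:
  1. nu → lam ← zeta — lam:collider[open] ⇒ active
  2. nu → lam ← theta ← zeta — lam:collider[open]; theta:chain[open] ⇒ active
  3. nu → theta ← zeta — theta:collider[open] ⇒ active
  4. nu → theta → lam ← zeta — theta:chain[open]; lam:collider[open] ⇒ active
At least one path is unblocked, so d-separation fails.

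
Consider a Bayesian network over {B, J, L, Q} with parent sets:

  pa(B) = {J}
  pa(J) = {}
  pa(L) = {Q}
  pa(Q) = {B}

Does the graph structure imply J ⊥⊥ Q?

No

Only one path connects J and Q:
Path 1: J → B → Q
  B is a chain and B is not conditioned on — no node blocks this path, so it is active.
At least one path is unblocked, so d-separation fails.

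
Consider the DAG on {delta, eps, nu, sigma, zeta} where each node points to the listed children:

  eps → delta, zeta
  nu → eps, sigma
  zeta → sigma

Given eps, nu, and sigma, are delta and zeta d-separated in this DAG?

Yes

We examine all 2 paths between delta and zeta:
Path 1: delta ← eps ← nu → sigma ← zeta
  eps is a chain here and eps is conditioned on, so the path is blocked at eps.
Path 2: delta ← eps → zeta
  eps is a fork here and eps is conditioned on, so the path is blocked at eps.
Since every path is blocked, d-separation holds.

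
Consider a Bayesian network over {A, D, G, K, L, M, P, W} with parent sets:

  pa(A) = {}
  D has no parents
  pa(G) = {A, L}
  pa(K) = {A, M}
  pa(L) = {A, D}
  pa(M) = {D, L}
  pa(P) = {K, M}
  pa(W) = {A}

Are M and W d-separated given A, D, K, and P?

Yes — M and W are d-separated given {A, D, K, P}.

Enumerating the 6 paths from M to W and testing each for blocking by {A, D, K, P}:
Path 1: M → K ← A → W
  A is a fork here and A is conditioned on, so the path is blocked at A.
Path 2: M ← L ← A → W
  A is a fork here and A is conditioned on, so the path is blocked at A.
Path 3: M ← L → G ← A → W
  G is a collider here and neither G nor any of its descendants is conditioned on, so the collider stays closed — the path is blocked at G.
Path 4: M ← D → L ← A → W
  D is a fork here and D is conditioned on, so the path is blocked at D.
Path 5: M ← D → L → G ← A → W
  D is a fork here and D is conditioned on, so the path is blocked at D.
Path 6: M → P ← K ← A → W
  K is a chain here and K is conditioned on, so the path is blocked at K.
Every path is blocked, so M and W are d-separated given {A, D, K, P}.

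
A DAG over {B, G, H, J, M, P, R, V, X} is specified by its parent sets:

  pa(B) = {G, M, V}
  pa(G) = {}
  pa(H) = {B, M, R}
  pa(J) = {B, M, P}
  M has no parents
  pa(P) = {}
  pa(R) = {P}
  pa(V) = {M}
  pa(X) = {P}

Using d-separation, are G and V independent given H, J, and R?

We examine all 6 paths between G and V:
  1. G → B → J ← P → R → H ← M → V — B:chain[open]; J:collider[open]; P:fork[open]; R:chain[blocks]; H:collider[open]; M:fork[open] ⇒ blocked
  2. G → B → J ← M → V — B:chain[open]; J:collider[open]; M:fork[open] ⇒ active
  3. G → B ← V — B:collider[open] ⇒ active
  4. G → B → H ← R ← P → J ← M → V — B:chain[open]; H:collider[open]; R:chain[blocks]; P:fork[open]; J:collider[open]; M:fork[open] ⇒ blocked
  5. G → B → H ← M → V — B:chain[open]; H:collider[open]; M:fork[open] ⇒ active
  6. G → B ← M → V — B:collider[open]; M:fork[open] ⇒ active
At least one path is unblocked, so d-separation fails.

No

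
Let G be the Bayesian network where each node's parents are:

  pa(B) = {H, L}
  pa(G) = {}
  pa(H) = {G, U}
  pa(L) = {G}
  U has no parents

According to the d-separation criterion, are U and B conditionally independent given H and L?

2 paths connect U and B; each must be blocked for d-separation to hold:
Path 1: U → H ← G → L → B
  L is a chain here and L is conditioned on, so the path is blocked at L.
Path 2: U → H → B
  H is a chain here and H is conditioned on, so the path is blocked at H.
Since every path is blocked, d-separation holds.

Yes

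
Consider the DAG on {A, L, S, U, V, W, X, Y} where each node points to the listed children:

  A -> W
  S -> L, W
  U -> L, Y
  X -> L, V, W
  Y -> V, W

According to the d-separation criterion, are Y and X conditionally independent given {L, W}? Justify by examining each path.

5 paths connect Y and X; each must be blocked for d-separation to hold:
Path 1: Y → W ← X
  W is a collider and W is conditioned on, which opens it — no node blocks this path, so it is active.
Path 2: Y → W ← S → L ← X
  W is a collider and W is conditioned on, which opens it; S is a fork and S is not conditioned on; L is a collider and L is conditioned on, which opens it — no node blocks this path, so it is active.
Path 3: Y → V ← X
  V is a collider here and neither V nor any of its descendants is conditioned on, so the collider stays closed — the path is blocked at V.
Path 4: Y ← U → L ← X
  U is a fork and U is not conditioned on; L is a collider and L is conditioned on, which opens it — no node blocks this path, so it is active.
Path 5: Y ← U → L ← S → W ← X
  U is a fork and U is not conditioned on; L is a collider and L is conditioned on, which opens it; S is a fork and S is not conditioned on; W is a collider and W is conditioned on, which opens it — no node blocks this path, so it is active.
Because an active path exists, Y and X are not d-separated.

No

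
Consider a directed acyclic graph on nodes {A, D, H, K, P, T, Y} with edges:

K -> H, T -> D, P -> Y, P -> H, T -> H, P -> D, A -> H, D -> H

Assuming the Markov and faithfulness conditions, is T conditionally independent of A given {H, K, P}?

3 paths connect T and A; each must be blocked for d-separation to hold:
Path 1: T → D ← P → H ← A
  P is a fork here and P is conditioned on, so the path is blocked at P.
Path 2: T → D → H ← A
  D is a chain and D is not conditioned on; H is a collider and H is conditioned on, which opens it — no node blocks this path, so it is active.
Path 3: T → H ← A
  H is a collider and H is conditioned on, which opens it — no node blocks this path, so it is active.
Since the path T → D → H ← A is active, T and A are not d-separated given {H, K, P}.

No — T and A are not d-separated given {H, K, P}.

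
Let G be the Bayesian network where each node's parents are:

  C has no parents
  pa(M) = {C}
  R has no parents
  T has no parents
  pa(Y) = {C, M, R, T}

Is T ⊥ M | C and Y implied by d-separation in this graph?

No

2 paths connect T and M; each must be blocked for d-separation to hold:
Path 1: T → Y ← M
  Y is a collider and Y is conditioned on, which opens it — no node blocks this path, so it is active.
Path 2: T → Y ← C → M
  C is a fork here and C is conditioned on, so the path is blocked at C.
At least one path is unblocked, so d-separation fails.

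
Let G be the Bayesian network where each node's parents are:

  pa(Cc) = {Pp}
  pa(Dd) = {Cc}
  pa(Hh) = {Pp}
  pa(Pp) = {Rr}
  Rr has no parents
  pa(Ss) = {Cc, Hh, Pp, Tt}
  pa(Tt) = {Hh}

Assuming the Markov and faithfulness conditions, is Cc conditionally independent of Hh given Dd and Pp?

We examine all 6 paths between Cc and Hh:
  1. Cc ← Pp → Ss ← Tt ← Hh — Pp:fork[blocks]; Ss:collider[blocks]; Tt:chain[open] ⇒ blocked
  2. Cc ← Pp → Ss ← Hh — Pp:fork[blocks]; Ss:collider[blocks] ⇒ blocked
  3. Cc ← Pp → Hh — Pp:fork[blocks] ⇒ blocked
  4. Cc → Ss ← Pp → Hh — Ss:collider[blocks]; Pp:fork[blocks] ⇒ blocked
  5. Cc → Ss ← Tt ← Hh — Ss:collider[blocks]; Tt:chain[open] ⇒ blocked
  6. Cc → Ss ← Hh — Ss:collider[blocks] ⇒ blocked
Every path is blocked, so Cc and Hh are d-separated given {Dd, Pp}.

Yes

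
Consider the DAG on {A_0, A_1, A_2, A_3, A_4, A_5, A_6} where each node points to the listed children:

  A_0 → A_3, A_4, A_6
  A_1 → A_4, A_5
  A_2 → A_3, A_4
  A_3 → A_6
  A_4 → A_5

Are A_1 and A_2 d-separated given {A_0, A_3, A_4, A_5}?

No

6 paths connect A_1 and A_2; each must be blocked for d-separation to hold:
Path 1: A_1 → A_5 ← A_4 ← A_2
  A_4 is a chain here and A_4 is conditioned on, so the path is blocked at A_4.
Path 2: A_1 → A_5 ← A_4 ← A_0 → A_6 ← A_3 ← A_2
  A_4 is a chain here and A_4 is conditioned on, so the path is blocked at A_4.
Path 3: A_1 → A_5 ← A_4 ← A_0 → A_3 ← A_2
  A_4 is a chain here and A_4 is conditioned on, so the path is blocked at A_4.
Path 4: A_1 → A_4 ← A_2
  A_4 is a collider and A_4 is conditioned on, which opens it — no node blocks this path, so it is active.
Path 5: A_1 → A_4 ← A_0 → A_6 ← A_3 ← A_2
  A_0 is a fork here and A_0 is conditioned on, so the path is blocked at A_0.
Path 6: A_1 → A_4 ← A_0 → A_3 ← A_2
  A_0 is a fork here and A_0 is conditioned on, so the path is blocked at A_0.
Since the path A_1 → A_4 ← A_2 is active, A_1 and A_2 are not d-separated given {A_0, A_3, A_4, A_5}.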